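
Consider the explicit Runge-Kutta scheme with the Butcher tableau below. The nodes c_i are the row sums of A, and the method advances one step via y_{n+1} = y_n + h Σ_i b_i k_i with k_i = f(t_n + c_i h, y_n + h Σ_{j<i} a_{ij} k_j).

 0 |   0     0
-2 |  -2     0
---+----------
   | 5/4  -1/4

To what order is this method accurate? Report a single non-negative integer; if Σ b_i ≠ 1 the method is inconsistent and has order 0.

b = (5/4, -1/4)
c = (0, -2)
Σ b_i: 5/4·1 + (-1/4)·1 = 1 ✓
b·c: (-1/4)·(-2) = 1/2 ✓; 2 stages ⇒ order 2.

2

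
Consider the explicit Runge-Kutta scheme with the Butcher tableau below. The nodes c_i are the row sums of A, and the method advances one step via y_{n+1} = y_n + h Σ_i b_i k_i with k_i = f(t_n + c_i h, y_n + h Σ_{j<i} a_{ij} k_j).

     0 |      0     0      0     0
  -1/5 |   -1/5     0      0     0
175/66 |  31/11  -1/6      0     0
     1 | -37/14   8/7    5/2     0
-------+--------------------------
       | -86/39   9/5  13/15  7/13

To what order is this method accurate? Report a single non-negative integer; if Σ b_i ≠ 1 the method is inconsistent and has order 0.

b = (-86/39, 9/5, 13/15, 7/13)
c = (0, -1/5, 175/66, 1)
Ac = (0, 0, 1/30, 29569/4620)
Σ b_i: (-86/39)·1 + 9/5·1 + 13/15·1 + 7/13·1 = 1 ✓
b·c: 9/5·(-1/5) + 13/15·175/66 + 7/13·1 = 159359/64350 ≠ 1/2 ⇒ order 1.

1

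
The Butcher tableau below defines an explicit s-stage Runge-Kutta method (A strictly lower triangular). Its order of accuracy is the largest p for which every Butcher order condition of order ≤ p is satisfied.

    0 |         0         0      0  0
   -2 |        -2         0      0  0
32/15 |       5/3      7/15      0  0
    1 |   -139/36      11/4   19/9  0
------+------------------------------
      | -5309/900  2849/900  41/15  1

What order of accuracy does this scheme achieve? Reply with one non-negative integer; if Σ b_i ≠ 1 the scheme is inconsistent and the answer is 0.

2

b = (-5309/900, 2849/900, 41/15, 1)
c = (0, -2, 32/15, 1)
Ac = (0, 0, -14/15, -269/270)
Σ b_i: (-5309/900)·1 + 2849/900·1 + 41/15·1 + 1·1 = 1 ✓
b·c: 2849/900·(-2) + 41/15·32/15 + 1·1 = 1/2 ✓
b·c²: 2849/900·4 + 41/15·1024/225 + 1·1 = 88094/3375 ≠ 1/3 ⇒ order 2.
b·Ac: 41/15·(-14/15) + 1·(-269/270) = -4789/1350 ≠ 1/6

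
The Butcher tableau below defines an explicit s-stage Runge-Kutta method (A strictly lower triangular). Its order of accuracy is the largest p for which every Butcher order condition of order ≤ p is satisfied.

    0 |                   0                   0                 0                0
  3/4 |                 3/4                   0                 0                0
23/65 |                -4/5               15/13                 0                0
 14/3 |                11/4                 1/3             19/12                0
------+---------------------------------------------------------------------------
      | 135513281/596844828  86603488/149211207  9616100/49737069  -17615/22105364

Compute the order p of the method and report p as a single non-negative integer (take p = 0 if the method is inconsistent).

b = (135513281/596844828, 86603488/149211207, 9616100/49737069, -17615/22105364)
c = (0, 3/4, 23/65, 14/3)
Ac = (0, 0, 45/52, 158/195)
Σ b_i: 135513281/596844828·1 + 86603488/149211207·1 + 9616100/49737069·1 + (-17615/22105364)·1 = 1 ✓
b·c: 86603488/149211207·3/4 + 9616100/49737069·23/65 + (-17615/22105364)·14/3 = 1/2 ✓
b·c²: 86603488/149211207·9/16 + 9616100/49737069·529/4225 + (-17615/22105364)·196/9 = 1/3 ✓
b·Ac: 9616100/49737069·45/52 + (-17615/22105364)·158/195 = 1/6 ✓
b·c³: 86603488/149211207·27/64 + 9616100/49737069·12167/274625 + (-17615/22105364)·2744/27 = 3344906897/19397456910 ≠ 1/4 ⇒ order 3.
b·(c∘Ac): 9616100/49737069·207/676 + (-17615/22105364)·2212/585 = 2794712/49737069 ≠ 1/8
b·Ac²: 9616100/49737069·135/208 + (-17615/22105364)·78229/202800 = 8633289941/68968735680 ≠ 1/12
b·A²c: (-17615/22105364)·285/208 = -386175/353685824 ≠ 1/24

3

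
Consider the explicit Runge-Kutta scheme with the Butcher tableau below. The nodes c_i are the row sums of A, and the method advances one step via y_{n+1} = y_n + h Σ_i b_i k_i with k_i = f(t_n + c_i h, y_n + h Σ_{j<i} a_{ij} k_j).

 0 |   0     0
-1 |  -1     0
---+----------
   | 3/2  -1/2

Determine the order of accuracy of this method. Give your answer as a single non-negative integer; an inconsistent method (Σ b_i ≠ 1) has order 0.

b = (3/2, -1/2)
c = (0, -1)
Σ b_i: 3/2·1 + (-1/2)·1 = 1 ✓
b·c: (-1/2)·(-1) = 1/2 ✓; 2 stages ⇒ order 2.

2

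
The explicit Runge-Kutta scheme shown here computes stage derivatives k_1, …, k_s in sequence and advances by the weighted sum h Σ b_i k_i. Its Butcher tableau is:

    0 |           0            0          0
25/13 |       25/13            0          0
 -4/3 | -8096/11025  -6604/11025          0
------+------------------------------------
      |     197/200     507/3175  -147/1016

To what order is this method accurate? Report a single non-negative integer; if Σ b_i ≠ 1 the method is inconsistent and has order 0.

3

b = (197/200, 507/3175, -147/1016)
c = (0, 25/13, -4/3)
Ac = (0, 0, -508/441)
Σ b_i: 197/200·1 + 507/3175·1 + (-147/1016)·1 = 1 ✓
b·c: 507/3175·25/13 + (-147/1016)·(-4/3) = 1/2 ✓
b·c²: 507/3175·625/169 + (-147/1016)·16/9 = 1/3 ✓
b·Ac: (-147/1016)·(-508/441) = 1/6 ✓; 3 stages ⇒ order 3.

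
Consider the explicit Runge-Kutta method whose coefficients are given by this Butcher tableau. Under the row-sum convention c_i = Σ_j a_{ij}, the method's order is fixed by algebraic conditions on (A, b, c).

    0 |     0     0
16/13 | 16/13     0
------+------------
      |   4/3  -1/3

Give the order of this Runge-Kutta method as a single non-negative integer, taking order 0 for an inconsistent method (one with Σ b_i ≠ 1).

1

b = (4/3, -1/3)
c = (0, 16/13)
Σ b_i: 4/3·1 + (-1/3)·1 = 1 ✓
b·c: (-1/3)·16/13 = -16/39 ≠ 1/2 ⇒ order 1.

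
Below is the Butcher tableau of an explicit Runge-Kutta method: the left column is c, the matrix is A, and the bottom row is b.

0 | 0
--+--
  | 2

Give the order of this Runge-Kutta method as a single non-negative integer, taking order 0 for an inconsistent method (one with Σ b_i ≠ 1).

b = (2)
c = (0)
Σ b_i: 2·1 = 2 ≠ 1 ⇒ order 0.

0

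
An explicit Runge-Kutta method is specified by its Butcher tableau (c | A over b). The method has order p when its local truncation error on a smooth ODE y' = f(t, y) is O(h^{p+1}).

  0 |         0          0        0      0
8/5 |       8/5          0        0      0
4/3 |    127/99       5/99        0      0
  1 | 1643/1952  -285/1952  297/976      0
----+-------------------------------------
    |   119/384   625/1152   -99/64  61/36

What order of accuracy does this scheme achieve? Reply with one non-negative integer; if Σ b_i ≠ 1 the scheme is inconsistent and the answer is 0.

4

b = (119/384, 625/1152, -99/64, 61/36)
c = (0, 8/5, 4/3, 1)
Ac = (0, 0, 8/99, 21/122)
Σ b_i: 119/384·1 + 625/1152·1 + (-99/64)·1 + 61/36·1 = 1 ✓
b·c: 625/1152·8/5 + (-99/64)·4/3 + 61/36·1 = 1/2 ✓
b·c²: 625/1152·64/25 + (-99/64)·16/9 + 61/36·1 = 1/3 ✓
b·Ac: (-99/64)·8/99 + 61/36·21/122 = 1/6 ✓
b·c³: 625/1152·512/125 + (-99/64)·64/27 + 61/36·1 = 1/4 ✓
b·(c∘Ac): (-99/64)·32/297 + 61/36·21/122 = 1/8 ✓
b·Ac²: (-99/64)·64/495 + 61/36·51/305 = 1/12 ✓
b·A²c: 61/36·3/122 = 1/24 ✓; 4 stages ⇒ order 4.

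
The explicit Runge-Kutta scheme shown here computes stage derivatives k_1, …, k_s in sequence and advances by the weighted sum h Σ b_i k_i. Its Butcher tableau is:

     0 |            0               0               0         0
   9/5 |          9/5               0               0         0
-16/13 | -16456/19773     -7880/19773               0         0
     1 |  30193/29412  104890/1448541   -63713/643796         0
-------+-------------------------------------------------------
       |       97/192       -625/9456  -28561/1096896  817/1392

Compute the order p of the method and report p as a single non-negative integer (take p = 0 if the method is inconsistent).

4

b = (97/192, -625/9456, -28561/1096896, 817/1392)
c = (0, 9/5, -16/13, 1)
Ac = (0, 0, -1576/2197, 206/817)
Σ b_i: 97/192·1 + (-625/9456)·1 + (-28561/1096896)·1 + 817/1392·1 = 1 ✓
b·c: (-625/9456)·9/5 + (-28561/1096896)·(-16/13) + 817/1392·1 = 1/2 ✓
b·c²: (-625/9456)·81/25 + (-28561/1096896)·256/169 + 817/1392·1 = 1/3 ✓
b·Ac: (-28561/1096896)·(-1576/2197) + 817/1392·206/817 = 1/6 ✓
b·c³: (-625/9456)·729/125 + (-28561/1096896)·(-4096/2197) + 817/1392·1 = 1/4 ✓
b·(c∘Ac): (-28561/1096896)·25216/28561 + 817/1392·206/817 = 1/8 ✓
b·Ac²: (-28561/1096896)·(-14184/10985) + 817/1392·346/4085 = 1/12 ✓
b·A²c: 817/1392·58/817 = 1/24 ✓; 4 stages ⇒ order 4.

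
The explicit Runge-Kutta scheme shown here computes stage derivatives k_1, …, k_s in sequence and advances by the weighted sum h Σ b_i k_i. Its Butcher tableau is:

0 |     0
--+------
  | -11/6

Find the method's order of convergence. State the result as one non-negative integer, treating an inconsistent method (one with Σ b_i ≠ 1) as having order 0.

b = (-11/6)
c = (0)
Σ b_i: (-11/6)·1 = -11/6 ≠ 1 ⇒ order 0.

0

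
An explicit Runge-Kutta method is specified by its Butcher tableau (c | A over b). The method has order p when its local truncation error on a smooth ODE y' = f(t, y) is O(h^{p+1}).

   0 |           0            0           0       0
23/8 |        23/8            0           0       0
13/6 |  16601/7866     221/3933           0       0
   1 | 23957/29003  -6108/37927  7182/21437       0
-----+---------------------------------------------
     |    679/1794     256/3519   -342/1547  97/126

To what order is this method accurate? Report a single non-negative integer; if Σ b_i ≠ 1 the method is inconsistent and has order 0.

4

b = (679/1794, 256/3519, -342/1547, 97/126)
c = (0, 23/8, 13/6, 1)
Ac = (0, 0, 221/1368, 51/194)
Σ b_i: 679/1794·1 + 256/3519·1 + (-342/1547)·1 + 97/126·1 = 1 ✓
b·c: 256/3519·23/8 + (-342/1547)·13/6 + 97/126·1 = 1/2 ✓
b·c²: 256/3519·529/64 + (-342/1547)·169/36 + 97/126·1 = 1/3 ✓
b·Ac: (-342/1547)·221/1368 + 97/126·51/194 = 1/6 ✓
b·c³: 256/3519·12167/512 + (-342/1547)·2197/216 + 97/126·1 = 1/4 ✓
b·(c∘Ac): (-342/1547)·2873/8208 + 97/126·51/194 = 1/8 ✓
b·Ac²: (-342/1547)·5083/10944 + 97/126·375/1552 = 1/12 ✓
b·A²c: 97/126·21/388 = 1/24 ✓; 4 stages ⇒ order 4.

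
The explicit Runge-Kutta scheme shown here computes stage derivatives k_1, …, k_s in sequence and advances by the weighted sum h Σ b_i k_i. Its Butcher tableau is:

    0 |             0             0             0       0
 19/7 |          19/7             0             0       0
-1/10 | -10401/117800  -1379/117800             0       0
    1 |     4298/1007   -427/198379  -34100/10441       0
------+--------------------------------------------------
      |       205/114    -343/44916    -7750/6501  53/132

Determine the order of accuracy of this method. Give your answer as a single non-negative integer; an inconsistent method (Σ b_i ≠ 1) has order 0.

4

b = (205/114, -343/44916, -7750/6501, 53/132)
c = (0, 19/7, -1/10, 1)
Ac = (0, 0, -197/6200, 17/53)
Σ b_i: 205/114·1 + (-343/44916)·1 + (-7750/6501)·1 + 53/132·1 = 1 ✓
b·c: (-343/44916)·19/7 + (-7750/6501)·(-1/10) + 53/132·1 = 1/2 ✓
b·c²: (-343/44916)·361/49 + (-7750/6501)·1/100 + 53/132·1 = 1/3 ✓
b·Ac: (-7750/6501)·(-197/6200) + 53/132·17/53 = 1/6 ✓
b·c³: (-343/44916)·6859/343 + (-7750/6501)·(-1/1000) + 53/132·1 = 1/4 ✓
b·(c∘Ac): (-7750/6501)·197/62000 + 53/132·17/53 = 1/8 ✓
b·Ac²: (-7750/6501)·(-3743/43400) + 53/132·(-18/371) = 1/12 ✓
b·A²c: 53/132·11/106 = 1/24 ✓; 4 stages ⇒ order 4.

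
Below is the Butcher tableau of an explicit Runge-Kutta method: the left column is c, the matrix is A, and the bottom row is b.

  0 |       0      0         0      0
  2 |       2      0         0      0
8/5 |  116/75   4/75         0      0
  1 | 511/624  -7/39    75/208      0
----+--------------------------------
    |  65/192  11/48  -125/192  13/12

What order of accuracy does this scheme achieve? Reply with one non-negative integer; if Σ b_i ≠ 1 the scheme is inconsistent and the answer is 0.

4

b = (65/192, 11/48, -125/192, 13/12)
c = (0, 2, 8/5, 1)
Ac = (0, 0, 8/75, 17/78)
Σ b_i: 65/192·1 + 11/48·1 + (-125/192)·1 + 13/12·1 = 1 ✓
b·c: 11/48·2 + (-125/192)·8/5 + 13/12·1 = 1/2 ✓
b·c²: 11/48·4 + (-125/192)·64/25 + 13/12·1 = 1/3 ✓
b·Ac: (-125/192)·8/75 + 13/12·17/78 = 1/6 ✓
b·c³: 11/48·8 + (-125/192)·512/125 + 13/12·1 = 1/4 ✓
b·(c∘Ac): (-125/192)·64/375 + 13/12·17/78 = 1/8 ✓
b·Ac²: (-125/192)·16/75 + 13/12·8/39 = 1/12 ✓
b·A²c: 13/12·1/26 = 1/24 ✓; 4 stages ⇒ order 4.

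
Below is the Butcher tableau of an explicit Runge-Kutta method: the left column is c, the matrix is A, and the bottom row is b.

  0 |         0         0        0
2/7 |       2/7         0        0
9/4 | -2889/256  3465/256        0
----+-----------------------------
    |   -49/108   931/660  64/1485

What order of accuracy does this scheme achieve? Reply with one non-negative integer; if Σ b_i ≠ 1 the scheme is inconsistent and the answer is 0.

3

b = (-49/108, 931/660, 64/1485)
c = (0, 2/7, 9/4)
Ac = (0, 0, 495/128)
Σ b_i: (-49/108)·1 + 931/660·1 + 64/1485·1 = 1 ✓
b·c: 931/660·2/7 + 64/1485·9/4 = 1/2 ✓
b·c²: 931/660·4/49 + 64/1485·81/16 = 1/3 ✓
b·Ac: 64/1485·495/128 = 1/6 ✓; 3 stages ⇒ order 3.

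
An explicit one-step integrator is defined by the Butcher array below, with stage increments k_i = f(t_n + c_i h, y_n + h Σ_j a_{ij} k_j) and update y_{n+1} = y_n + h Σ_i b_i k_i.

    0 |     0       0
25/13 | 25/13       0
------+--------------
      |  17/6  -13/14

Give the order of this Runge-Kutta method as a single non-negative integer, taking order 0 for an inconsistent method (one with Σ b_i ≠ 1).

b = (17/6, -13/14)
c = (0, 25/13)
Σ b_i: 17/6·1 + (-13/14)·1 = 40/21 ≠ 1 ⇒ order 0.

0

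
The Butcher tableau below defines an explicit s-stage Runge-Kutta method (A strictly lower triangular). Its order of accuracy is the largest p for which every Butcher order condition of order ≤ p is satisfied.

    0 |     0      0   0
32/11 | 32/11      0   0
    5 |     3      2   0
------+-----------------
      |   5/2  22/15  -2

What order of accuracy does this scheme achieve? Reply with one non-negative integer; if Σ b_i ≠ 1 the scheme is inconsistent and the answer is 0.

0

b = (5/2, 22/15, -2)
c = (0, 32/11, 5)
Ac = (0, 0, 64/11)
Σ b_i: 5/2·1 + 22/15·1 + (-2)·1 = 59/30 ≠ 1 ⇒ order 0.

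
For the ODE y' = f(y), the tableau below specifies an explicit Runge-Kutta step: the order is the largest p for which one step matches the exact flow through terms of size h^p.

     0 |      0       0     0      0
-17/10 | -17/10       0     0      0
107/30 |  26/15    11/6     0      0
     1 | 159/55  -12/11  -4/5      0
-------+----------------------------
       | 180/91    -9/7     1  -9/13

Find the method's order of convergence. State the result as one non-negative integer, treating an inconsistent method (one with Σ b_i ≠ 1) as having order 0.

1

b = (180/91, -9/7, 1, -9/13)
c = (0, -17/10, 107/30, 1)
Ac = (0, 0, -187/60, -824/825)
Σ b_i: 180/91·1 + (-9/7)·1 + 1·1 + (-9/13)·1 = 1 ✓
b·c: (-9/7)·(-17/10) + 1·107/30 + (-9/13)·1 = 6907/1365 ≠ 1/2 ⇒ order 1.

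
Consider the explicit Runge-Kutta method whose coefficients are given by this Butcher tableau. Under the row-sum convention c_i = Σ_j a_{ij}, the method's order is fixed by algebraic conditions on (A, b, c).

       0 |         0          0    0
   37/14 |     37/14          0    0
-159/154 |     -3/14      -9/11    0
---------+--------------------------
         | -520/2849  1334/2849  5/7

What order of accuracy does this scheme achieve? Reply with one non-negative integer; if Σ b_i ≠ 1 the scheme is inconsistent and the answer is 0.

b = (-520/2849, 1334/2849, 5/7)
c = (0, 37/14, -159/154)
Ac = (0, 0, -333/154)
Σ b_i: (-520/2849)·1 + 1334/2849·1 + 5/7·1 = 1 ✓
b·c: 1334/2849·37/14 + 5/7·(-159/154) = 1/2 ✓
b·c²: 1334/2849·1369/196 + 5/7·25281/23716 = 669343/166012 ≠ 1/3 ⇒ order 2.
b·Ac: 5/7·(-333/154) = -1665/1078 ≠ 1/6

2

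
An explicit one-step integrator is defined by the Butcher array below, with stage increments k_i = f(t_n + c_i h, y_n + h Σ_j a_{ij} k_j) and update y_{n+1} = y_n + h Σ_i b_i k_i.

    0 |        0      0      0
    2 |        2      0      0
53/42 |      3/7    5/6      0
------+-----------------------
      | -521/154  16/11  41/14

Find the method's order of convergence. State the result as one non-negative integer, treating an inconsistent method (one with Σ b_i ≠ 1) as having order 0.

1

b = (-521/154, 16/11, 41/14)
c = (0, 2, 53/42)
Ac = (0, 0, 5/3)
Σ b_i: (-521/154)·1 + 16/11·1 + 41/14·1 = 1 ✓
b·c: 16/11·2 + 41/14·53/42 = 42719/6468 ≠ 1/2 ⇒ order 1.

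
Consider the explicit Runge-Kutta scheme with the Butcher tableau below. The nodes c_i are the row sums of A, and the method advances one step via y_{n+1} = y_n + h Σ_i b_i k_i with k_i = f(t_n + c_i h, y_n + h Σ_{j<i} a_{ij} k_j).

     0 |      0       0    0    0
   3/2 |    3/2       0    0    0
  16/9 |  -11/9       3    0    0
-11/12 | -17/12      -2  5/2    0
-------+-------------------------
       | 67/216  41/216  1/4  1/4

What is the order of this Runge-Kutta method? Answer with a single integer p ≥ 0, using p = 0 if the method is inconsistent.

b = (67/216, 41/216, 1/4, 1/4)
c = (0, 3/2, 16/9, -11/12)
Ac = (0, 0, 9/2, 13/9)
Σ b_i: 67/216·1 + 41/216·1 + 1/4·1 + 1/4·1 = 1 ✓
b·c: 41/216·3/2 + 1/4·16/9 + 1/4·(-11/12) = 1/2 ✓
b·c²: 41/216·9/4 + 1/4·256/81 + 1/4·121/144 = 7399/5184 ≠ 1/3 ⇒ order 2.
b·Ac: 1/4·9/2 + 1/4·13/9 = 107/72 ≠ 1/6

2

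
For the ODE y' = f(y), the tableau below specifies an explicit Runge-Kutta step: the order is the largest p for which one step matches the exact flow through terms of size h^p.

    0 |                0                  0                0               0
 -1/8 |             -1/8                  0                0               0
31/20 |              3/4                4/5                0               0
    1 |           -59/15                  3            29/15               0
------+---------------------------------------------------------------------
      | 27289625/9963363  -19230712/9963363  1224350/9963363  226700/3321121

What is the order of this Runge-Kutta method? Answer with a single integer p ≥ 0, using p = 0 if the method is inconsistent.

b = (27289625/9963363, -19230712/9963363, 1224350/9963363, 226700/3321121)
c = (0, -1/8, 31/20, 1)
Ac = (0, 0, -1/10, 1573/600)
Σ b_i: 27289625/9963363·1 + (-19230712/9963363)·1 + 1224350/9963363·1 + 226700/3321121·1 = 1 ✓
b·c: (-19230712/9963363)·(-1/8) + 1224350/9963363·31/20 + 226700/3321121·1 = 1/2 ✓
b·c²: (-19230712/9963363)·1/64 + 1224350/9963363·961/400 + 226700/3321121·1 = 1/3 ✓
b·Ac: 1224350/9963363·(-1/10) + 226700/3321121·1573/600 = 1/6 ✓
b·c³: (-19230712/9963363)·(-1/512) + 1224350/9963363·29791/8000 + 226700/3321121·1 = 562878543/1062758720 ≠ 1/4 ⇒ order 3.
b·(c∘Ac): 1224350/9963363·(-31/200) + 226700/3321121·1573/600 = 2124295/13284484 ≠ 1/8
b·Ac²: 1224350/9963363·1/80 + 226700/3321121·112601/24000 = 85496939/265689680 ≠ 1/12
b·A²c: 226700/3321121·(-29/150) = -131486/9963363 ≠ 1/24

3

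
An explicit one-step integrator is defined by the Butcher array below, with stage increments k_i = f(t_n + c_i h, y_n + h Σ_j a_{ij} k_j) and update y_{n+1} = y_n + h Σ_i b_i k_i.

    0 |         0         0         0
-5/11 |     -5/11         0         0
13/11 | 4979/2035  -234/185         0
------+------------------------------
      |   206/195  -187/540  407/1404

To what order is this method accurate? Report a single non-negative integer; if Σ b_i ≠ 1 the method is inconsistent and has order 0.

b = (206/195, -187/540, 407/1404)
c = (0, -5/11, 13/11)
Ac = (0, 0, 234/407)
Σ b_i: 206/195·1 + (-187/540)·1 + 407/1404·1 = 1 ✓
b·c: (-187/540)·(-5/11) + 407/1404·13/11 = 1/2 ✓
b·c²: (-187/540)·25/121 + 407/1404·169/121 = 1/3 ✓
b·Ac: 407/1404·234/407 = 1/6 ✓; 3 stages ⇒ order 3.

3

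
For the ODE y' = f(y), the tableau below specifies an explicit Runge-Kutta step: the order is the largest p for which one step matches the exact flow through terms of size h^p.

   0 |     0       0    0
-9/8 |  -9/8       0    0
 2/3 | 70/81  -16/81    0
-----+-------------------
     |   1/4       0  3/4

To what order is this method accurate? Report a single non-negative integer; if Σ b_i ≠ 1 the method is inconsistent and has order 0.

b = (1/4, 0, 3/4)
c = (0, -9/8, 2/3)
Ac = (0, 0, 2/9)
Σ b_i: 1/4·1 + 3/4·1 = 1 ✓
b·c: 3/4·2/3 = 1/2 ✓
b·c²: 3/4·4/9 = 1/3 ✓
b·Ac: 3/4·2/9 = 1/6 ✓; 3 stages ⇒ order 3.

3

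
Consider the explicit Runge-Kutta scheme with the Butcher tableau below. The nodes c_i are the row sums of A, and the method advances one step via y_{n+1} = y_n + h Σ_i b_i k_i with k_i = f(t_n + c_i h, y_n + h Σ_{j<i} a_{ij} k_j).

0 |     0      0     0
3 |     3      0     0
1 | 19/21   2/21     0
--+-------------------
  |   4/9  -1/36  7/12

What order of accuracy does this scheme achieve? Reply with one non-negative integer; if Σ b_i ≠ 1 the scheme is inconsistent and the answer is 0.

b = (4/9, -1/36, 7/12)
c = (0, 3, 1)
Ac = (0, 0, 2/7)
Σ b_i: 4/9·1 + (-1/36)·1 + 7/12·1 = 1 ✓
b·c: (-1/36)·3 + 7/12·1 = 1/2 ✓
b·c²: (-1/36)·9 + 7/12·1 = 1/3 ✓
b·Ac: 7/12·2/7 = 1/6 ✓; 3 stages ⇒ order 3.

3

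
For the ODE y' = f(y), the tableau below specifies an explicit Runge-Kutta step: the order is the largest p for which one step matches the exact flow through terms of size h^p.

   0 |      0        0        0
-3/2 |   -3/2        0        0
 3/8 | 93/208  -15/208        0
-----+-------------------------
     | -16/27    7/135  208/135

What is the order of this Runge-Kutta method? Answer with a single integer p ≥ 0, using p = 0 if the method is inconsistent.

3

b = (-16/27, 7/135, 208/135)
c = (0, -3/2, 3/8)
Ac = (0, 0, 45/416)
Σ b_i: (-16/27)·1 + 7/135·1 + 208/135·1 = 1 ✓
b·c: 7/135·(-3/2) + 208/135·3/8 = 1/2 ✓
b·c²: 7/135·9/4 + 208/135·9/64 = 1/3 ✓
b·Ac: 208/135·45/416 = 1/6 ✓; 3 stages ⇒ order 3.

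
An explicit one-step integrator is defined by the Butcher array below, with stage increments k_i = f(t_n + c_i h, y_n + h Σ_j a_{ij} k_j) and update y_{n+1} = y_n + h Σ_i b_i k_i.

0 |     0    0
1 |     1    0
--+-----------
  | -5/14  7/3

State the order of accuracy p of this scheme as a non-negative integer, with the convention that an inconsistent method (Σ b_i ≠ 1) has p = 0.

0

b = (-5/14, 7/3)
c = (0, 1)
Σ b_i: (-5/14)·1 + 7/3·1 = 83/42 ≠ 1 ⇒ order 0.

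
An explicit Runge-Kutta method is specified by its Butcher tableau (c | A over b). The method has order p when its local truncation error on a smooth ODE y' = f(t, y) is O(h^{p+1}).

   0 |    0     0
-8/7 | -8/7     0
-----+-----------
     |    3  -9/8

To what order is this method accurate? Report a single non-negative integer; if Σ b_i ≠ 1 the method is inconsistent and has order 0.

0

b = (3, -9/8)
c = (0, -8/7)
Σ b_i: 3·1 + (-9/8)·1 = 15/8 ≠ 1 ⇒ order 0.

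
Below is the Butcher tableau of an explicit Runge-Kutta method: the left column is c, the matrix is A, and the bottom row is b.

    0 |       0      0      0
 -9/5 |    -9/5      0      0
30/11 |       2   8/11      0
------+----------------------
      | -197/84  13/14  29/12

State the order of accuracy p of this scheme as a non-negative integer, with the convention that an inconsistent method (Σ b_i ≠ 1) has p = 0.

b = (-197/84, 13/14, 29/12)
c = (0, -9/5, 30/11)
Ac = (0, 0, -72/55)
Σ b_i: (-197/84)·1 + 13/14·1 + 29/12·1 = 1 ✓
b·c: 13/14·(-9/5) + 29/12·30/11 = 1894/385 ≠ 1/2 ⇒ order 1.

1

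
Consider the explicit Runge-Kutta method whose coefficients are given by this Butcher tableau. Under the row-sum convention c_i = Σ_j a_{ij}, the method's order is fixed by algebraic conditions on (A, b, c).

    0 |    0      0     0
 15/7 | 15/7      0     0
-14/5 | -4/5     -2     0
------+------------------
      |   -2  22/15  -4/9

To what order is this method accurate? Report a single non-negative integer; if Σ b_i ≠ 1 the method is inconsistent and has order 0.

0

b = (-2, 22/15, -4/9)
c = (0, 15/7, -14/5)
Ac = (0, 0, -30/7)
Σ b_i: (-2)·1 + 22/15·1 + (-4/9)·1 = -44/45 ≠ 1 ⇒ order 0.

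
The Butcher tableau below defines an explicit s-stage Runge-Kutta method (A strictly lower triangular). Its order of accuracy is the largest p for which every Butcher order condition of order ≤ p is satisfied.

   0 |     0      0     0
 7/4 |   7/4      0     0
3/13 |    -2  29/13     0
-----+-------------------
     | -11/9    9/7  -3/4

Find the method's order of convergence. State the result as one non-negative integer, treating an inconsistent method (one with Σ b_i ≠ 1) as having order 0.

b = (-11/9, 9/7, -3/4)
c = (0, 7/4, 3/13)
Ac = (0, 0, 203/52)
Σ b_i: (-11/9)·1 + 9/7·1 + (-3/4)·1 = -173/252 ≠ 1 ⇒ order 0.

0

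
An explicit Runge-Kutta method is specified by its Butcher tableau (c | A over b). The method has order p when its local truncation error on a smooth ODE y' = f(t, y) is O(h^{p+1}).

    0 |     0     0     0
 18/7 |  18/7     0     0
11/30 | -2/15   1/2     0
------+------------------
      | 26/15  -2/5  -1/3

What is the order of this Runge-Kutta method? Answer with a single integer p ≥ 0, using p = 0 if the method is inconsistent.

b = (26/15, -2/5, -1/3)
c = (0, 18/7, 11/30)
Ac = (0, 0, 9/7)
Σ b_i: 26/15·1 + (-2/5)·1 + (-1/3)·1 = 1 ✓
b·c: (-2/5)·18/7 + (-1/3)·11/30 = -145/126 ≠ 1/2 ⇒ order 1.

1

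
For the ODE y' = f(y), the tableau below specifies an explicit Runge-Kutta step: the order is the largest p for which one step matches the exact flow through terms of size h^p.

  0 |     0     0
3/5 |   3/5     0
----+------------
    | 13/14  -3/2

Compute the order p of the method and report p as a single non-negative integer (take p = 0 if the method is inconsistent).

b = (13/14, -3/2)
c = (0, 3/5)
Σ b_i: 13/14·1 + (-3/2)·1 = -4/7 ≠ 1 ⇒ order 0.

0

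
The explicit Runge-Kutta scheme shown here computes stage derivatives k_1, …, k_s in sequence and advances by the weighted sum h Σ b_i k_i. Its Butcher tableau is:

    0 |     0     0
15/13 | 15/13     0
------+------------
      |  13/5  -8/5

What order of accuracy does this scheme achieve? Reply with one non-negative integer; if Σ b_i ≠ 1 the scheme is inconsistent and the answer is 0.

b = (13/5, -8/5)
c = (0, 15/13)
Σ b_i: 13/5·1 + (-8/5)·1 = 1 ✓
b·c: (-8/5)·15/13 = -24/13 ≠ 1/2 ⇒ order 1.

1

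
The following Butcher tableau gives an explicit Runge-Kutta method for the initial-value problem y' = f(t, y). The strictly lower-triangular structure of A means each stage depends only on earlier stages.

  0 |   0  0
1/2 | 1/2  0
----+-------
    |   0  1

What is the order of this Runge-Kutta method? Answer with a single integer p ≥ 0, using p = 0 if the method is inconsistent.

b = (0, 1)
c = (0, 1/2)
Σ b_i: 1·1 = 1 ✓
b·c: 1·1/2 = 1/2 ✓; 2 stages ⇒ order 2.

2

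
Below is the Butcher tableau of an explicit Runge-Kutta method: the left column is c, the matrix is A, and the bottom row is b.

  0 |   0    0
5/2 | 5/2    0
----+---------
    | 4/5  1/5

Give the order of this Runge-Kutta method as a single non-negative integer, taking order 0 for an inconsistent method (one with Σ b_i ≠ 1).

b = (4/5, 1/5)
c = (0, 5/2)
Σ b_i: 4/5·1 + 1/5·1 = 1 ✓
b·c: 1/5·5/2 = 1/2 ✓; 2 stages ⇒ order 2.

2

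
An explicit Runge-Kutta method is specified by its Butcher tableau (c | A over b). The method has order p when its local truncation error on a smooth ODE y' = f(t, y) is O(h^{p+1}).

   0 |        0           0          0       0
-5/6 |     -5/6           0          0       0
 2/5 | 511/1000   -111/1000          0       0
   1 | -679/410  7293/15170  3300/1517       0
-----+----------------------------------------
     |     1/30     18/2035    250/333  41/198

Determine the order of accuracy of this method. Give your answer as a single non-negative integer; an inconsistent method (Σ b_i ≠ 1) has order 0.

4

b = (1/30, 18/2035, 250/333, 41/198)
c = (0, -5/6, 2/5, 1)
Ac = (0, 0, 37/400, 77/164)
Σ b_i: 1/30·1 + 18/2035·1 + 250/333·1 + 41/198·1 = 1 ✓
b·c: 18/2035·(-5/6) + 250/333·2/5 + 41/198·1 = 1/2 ✓
b·c²: 18/2035·25/36 + 250/333·4/25 + 41/198·1 = 1/3 ✓
b·Ac: 250/333·37/400 + 41/198·77/164 = 1/6 ✓
b·c³: 18/2035·(-125/216) + 250/333·8/125 + 41/198·1 = 1/4 ✓
b·(c∘Ac): 250/333·37/1000 + 41/198·77/164 = 1/8 ✓
b·Ac²: 250/333·(-37/480) + 41/198·671/984 = 1/12 ✓
b·A²c: 41/198·33/164 = 1/24 ✓; 4 stages ⇒ order 4.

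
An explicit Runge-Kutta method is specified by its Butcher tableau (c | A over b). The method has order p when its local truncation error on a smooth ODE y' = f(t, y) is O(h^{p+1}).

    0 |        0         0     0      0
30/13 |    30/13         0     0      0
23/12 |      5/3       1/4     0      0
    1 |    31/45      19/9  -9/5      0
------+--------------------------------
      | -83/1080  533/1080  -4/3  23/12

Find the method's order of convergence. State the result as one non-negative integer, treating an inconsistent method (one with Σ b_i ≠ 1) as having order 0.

b = (-83/1080, 533/1080, -4/3, 23/12)
c = (0, 30/13, 23/12, 1)
Ac = (0, 0, 15/26, 1109/780)
Σ b_i: (-83/1080)·1 + 533/1080·1 + (-4/3)·1 + 23/12·1 = 1 ✓
b·c: 533/1080·30/13 + (-4/3)·23/12 + 23/12·1 = 1/2 ✓
b·c²: 533/1080·900/169 + (-4/3)·529/144 + 23/12·1 = -124/351 ≠ 1/3 ⇒ order 2.
b·Ac: (-4/3)·15/26 + 23/12·1109/780 = 18307/9360 ≠ 1/6

2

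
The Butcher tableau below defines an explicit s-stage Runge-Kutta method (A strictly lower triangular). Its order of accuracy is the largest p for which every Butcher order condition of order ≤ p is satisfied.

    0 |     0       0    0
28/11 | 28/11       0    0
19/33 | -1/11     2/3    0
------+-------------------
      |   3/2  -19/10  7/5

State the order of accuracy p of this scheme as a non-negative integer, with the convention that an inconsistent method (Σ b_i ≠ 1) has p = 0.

b = (3/2, -19/10, 7/5)
c = (0, 28/11, 19/33)
Ac = (0, 0, 56/33)
Σ b_i: 3/2·1 + (-19/10)·1 + 7/5·1 = 1 ✓
b·c: (-19/10)·28/11 + 7/5·19/33 = -133/33 ≠ 1/2 ⇒ order 1.

1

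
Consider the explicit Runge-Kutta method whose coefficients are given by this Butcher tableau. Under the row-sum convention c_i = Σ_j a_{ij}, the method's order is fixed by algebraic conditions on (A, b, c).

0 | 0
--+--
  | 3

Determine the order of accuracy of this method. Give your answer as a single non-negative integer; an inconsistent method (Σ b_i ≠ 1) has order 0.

0

b = (3)
c = (0)
Σ b_i: 3·1 = 3 ≠ 1 ⇒ order 0.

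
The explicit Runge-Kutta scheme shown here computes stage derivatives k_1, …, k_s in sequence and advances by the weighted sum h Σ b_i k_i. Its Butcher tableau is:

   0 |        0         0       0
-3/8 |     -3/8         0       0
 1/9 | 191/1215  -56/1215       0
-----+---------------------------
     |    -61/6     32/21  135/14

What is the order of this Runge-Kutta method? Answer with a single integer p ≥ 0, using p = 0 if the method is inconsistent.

3

b = (-61/6, 32/21, 135/14)
c = (0, -3/8, 1/9)
Ac = (0, 0, 7/405)
Σ b_i: (-61/6)·1 + 32/21·1 + 135/14·1 = 1 ✓
b·c: 32/21·(-3/8) + 135/14·1/9 = 1/2 ✓
b·c²: 32/21·9/64 + 135/14·1/81 = 1/3 ✓
b·Ac: 135/14·7/405 = 1/6 ✓; 3 stages ⇒ order 3.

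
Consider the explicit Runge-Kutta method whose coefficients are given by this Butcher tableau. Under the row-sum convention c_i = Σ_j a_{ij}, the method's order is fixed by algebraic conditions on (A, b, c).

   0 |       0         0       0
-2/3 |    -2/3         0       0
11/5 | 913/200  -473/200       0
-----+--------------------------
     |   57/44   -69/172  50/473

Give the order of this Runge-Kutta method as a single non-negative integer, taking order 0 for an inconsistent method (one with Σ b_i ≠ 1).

b = (57/44, -69/172, 50/473)
c = (0, -2/3, 11/5)
Ac = (0, 0, 473/300)
Σ b_i: 57/44·1 + (-69/172)·1 + 50/473·1 = 1 ✓
b·c: (-69/172)·(-2/3) + 50/473·11/5 = 1/2 ✓
b·c²: (-69/172)·4/9 + 50/473·121/25 = 1/3 ✓
b·Ac: 50/473·473/300 = 1/6 ✓; 3 stages ⇒ order 3.

3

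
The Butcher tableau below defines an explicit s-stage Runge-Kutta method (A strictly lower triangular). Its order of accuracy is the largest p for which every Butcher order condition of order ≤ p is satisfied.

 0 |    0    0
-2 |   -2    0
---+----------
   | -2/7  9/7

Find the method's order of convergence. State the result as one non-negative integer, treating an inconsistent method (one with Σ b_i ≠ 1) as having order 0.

b = (-2/7, 9/7)
c = (0, -2)
Σ b_i: (-2/7)·1 + 9/7·1 = 1 ✓
b·c: 9/7·(-2) = -18/7 ≠ 1/2 ⇒ order 1.

1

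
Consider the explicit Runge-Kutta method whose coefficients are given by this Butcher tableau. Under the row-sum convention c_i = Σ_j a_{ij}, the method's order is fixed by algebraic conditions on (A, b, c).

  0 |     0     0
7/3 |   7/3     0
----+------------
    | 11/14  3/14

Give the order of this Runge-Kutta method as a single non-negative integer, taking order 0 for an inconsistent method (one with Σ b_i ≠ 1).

b = (11/14, 3/14)
c = (0, 7/3)
Σ b_i: 11/14·1 + 3/14·1 = 1 ✓
b·c: 3/14·7/3 = 1/2 ✓; 2 stages ⇒ order 2.

2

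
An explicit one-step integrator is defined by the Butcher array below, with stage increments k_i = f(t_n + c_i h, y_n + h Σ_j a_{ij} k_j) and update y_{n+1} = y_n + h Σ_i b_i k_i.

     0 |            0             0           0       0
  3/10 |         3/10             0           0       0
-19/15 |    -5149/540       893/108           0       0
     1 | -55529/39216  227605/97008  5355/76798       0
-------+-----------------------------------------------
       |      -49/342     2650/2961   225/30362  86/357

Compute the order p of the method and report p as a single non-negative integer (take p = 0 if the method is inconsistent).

b = (-49/342, 2650/2961, 225/30362, 86/357)
c = (0, 3/10, -19/15, 1)
Ac = (0, 0, 893/360, 847/1376)
Σ b_i: (-49/342)·1 + 2650/2961·1 + 225/30362·1 + 86/357·1 = 1 ✓
b·c: 2650/2961·3/10 + 225/30362·(-19/15) + 86/357·1 = 1/2 ✓
b·c²: 2650/2961·9/100 + 225/30362·361/225 + 86/357·1 = 1/3 ✓
b·Ac: 225/30362·893/360 + 86/357·847/1376 = 1/6 ✓
b·c³: 2650/2961·27/1000 + 225/30362·(-6859/3375) + 86/357·1 = 1/4 ✓
b·(c∘Ac): 225/30362·(-16967/5400) + 86/357·847/1376 = 1/8 ✓
b·Ac²: 225/30362·893/1200 + 86/357·889/2752 = 1/12 ✓
b·A²c: 86/357·119/688 = 1/24 ✓; 4 stages ⇒ order 4.

4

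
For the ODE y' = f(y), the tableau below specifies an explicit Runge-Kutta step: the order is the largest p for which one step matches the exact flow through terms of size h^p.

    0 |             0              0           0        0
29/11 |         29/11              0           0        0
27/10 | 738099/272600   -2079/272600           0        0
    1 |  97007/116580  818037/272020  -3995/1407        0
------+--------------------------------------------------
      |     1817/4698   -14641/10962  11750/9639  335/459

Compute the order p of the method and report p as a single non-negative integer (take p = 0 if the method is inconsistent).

4

b = (1817/4698, -14641/10962, 11750/9639, 335/459)
c = (0, 29/11, 27/10, 1)
Ac = (0, 0, -189/9400, 351/1340)
Σ b_i: 1817/4698·1 + (-14641/10962)·1 + 11750/9639·1 + 335/459·1 = 1 ✓
b·c: (-14641/10962)·29/11 + 11750/9639·27/10 + 335/459·1 = 1/2 ✓
b·c²: (-14641/10962)·841/121 + 11750/9639·729/100 + 335/459·1 = 1/3 ✓
b·Ac: 11750/9639·(-189/9400) + 335/459·351/1340 = 1/6 ✓
b·c³: (-14641/10962)·24389/1331 + 11750/9639·19683/1000 + 335/459·1 = 1/4 ✓
b·(c∘Ac): 11750/9639·(-5103/94000) + 335/459·351/1340 = 1/8 ✓
b·Ac²: 11750/9639·(-5481/103400) + 335/459·747/3685 = 1/12 ✓
b·A²c: 335/459·153/2680 = 1/24 ✓; 4 stages ⇒ order 4.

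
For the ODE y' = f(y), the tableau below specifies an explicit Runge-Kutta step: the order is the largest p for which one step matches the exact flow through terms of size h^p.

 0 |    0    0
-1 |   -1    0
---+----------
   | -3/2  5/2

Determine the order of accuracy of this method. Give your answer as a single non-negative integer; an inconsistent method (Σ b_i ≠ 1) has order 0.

b = (-3/2, 5/2)
c = (0, -1)
Σ b_i: (-3/2)·1 + 5/2·1 = 1 ✓
b·c: 5/2·(-1) = -5/2 ≠ 1/2 ⇒ order 1.

1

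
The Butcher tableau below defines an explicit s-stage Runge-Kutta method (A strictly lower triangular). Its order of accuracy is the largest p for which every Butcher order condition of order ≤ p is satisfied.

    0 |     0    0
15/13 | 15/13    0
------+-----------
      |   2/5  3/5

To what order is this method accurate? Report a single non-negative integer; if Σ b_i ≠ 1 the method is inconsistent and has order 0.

1

b = (2/5, 3/5)
c = (0, 15/13)
Σ b_i: 2/5·1 + 3/5·1 = 1 ✓
b·c: 3/5·15/13 = 9/13 ≠ 1/2 ⇒ order 1.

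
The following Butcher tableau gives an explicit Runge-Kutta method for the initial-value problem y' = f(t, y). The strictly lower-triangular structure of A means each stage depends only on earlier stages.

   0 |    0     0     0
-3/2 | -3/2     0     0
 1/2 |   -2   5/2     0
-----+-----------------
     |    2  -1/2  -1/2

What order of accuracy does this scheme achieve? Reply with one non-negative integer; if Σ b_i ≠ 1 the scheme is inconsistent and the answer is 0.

b = (2, -1/2, -1/2)
c = (0, -3/2, 1/2)
Ac = (0, 0, -15/4)
Σ b_i: 2·1 + (-1/2)·1 + (-1/2)·1 = 1 ✓
b·c: (-1/2)·(-3/2) + (-1/2)·1/2 = 1/2 ✓
b·c²: (-1/2)·9/4 + (-1/2)·1/4 = -5/4 ≠ 1/3 ⇒ order 2.
b·Ac: (-1/2)·(-15/4) = 15/8 ≠ 1/6

2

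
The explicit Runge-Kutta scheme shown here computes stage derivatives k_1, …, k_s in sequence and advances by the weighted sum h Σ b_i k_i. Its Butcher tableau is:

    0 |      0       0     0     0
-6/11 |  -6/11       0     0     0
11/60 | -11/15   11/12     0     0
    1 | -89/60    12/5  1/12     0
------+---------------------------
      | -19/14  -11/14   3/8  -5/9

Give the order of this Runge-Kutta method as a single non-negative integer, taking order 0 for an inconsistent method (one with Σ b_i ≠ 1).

0

b = (-19/14, -11/14, 3/8, -5/9)
c = (0, -6/11, 11/60, 1)
Ac = (0, 0, -1/2, -10247/7920)
Σ b_i: (-19/14)·1 + (-11/14)·1 + 3/8·1 + (-5/9)·1 = -1171/504 ≠ 1 ⇒ order 0.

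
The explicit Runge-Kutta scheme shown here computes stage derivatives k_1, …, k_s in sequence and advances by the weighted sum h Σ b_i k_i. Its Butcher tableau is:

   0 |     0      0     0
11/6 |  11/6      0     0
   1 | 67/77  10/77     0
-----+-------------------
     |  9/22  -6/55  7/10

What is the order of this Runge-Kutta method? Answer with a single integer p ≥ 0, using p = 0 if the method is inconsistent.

b = (9/22, -6/55, 7/10)
c = (0, 11/6, 1)
Ac = (0, 0, 5/21)
Σ b_i: 9/22·1 + (-6/55)·1 + 7/10·1 = 1 ✓
b·c: (-6/55)·11/6 + 7/10·1 = 1/2 ✓
b·c²: (-6/55)·121/36 + 7/10·1 = 1/3 ✓
b·Ac: 7/10·5/21 = 1/6 ✓; 3 stages ⇒ order 3.

3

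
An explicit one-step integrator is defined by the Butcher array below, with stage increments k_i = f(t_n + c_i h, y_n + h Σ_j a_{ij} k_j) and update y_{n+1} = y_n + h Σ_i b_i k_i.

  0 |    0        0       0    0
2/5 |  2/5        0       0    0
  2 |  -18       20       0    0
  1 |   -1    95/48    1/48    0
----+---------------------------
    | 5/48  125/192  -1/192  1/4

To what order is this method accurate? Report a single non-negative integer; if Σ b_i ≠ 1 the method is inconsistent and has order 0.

4

b = (5/48, 125/192, -1/192, 1/4)
c = (0, 2/5, 2, 1)
Ac = (0, 0, 8, 5/6)
Σ b_i: 5/48·1 + 125/192·1 + (-1/192)·1 + 1/4·1 = 1 ✓
b·c: 125/192·2/5 + (-1/192)·2 + 1/4·1 = 1/2 ✓
b·c²: 125/192·4/25 + (-1/192)·4 + 1/4·1 = 1/3 ✓
b·Ac: (-1/192)·8 + 1/4·5/6 = 1/6 ✓
b·c³: 125/192·8/125 + (-1/192)·8 + 1/4·1 = 1/4 ✓
b·(c∘Ac): (-1/192)·16 + 1/4·5/6 = 1/8 ✓
b·Ac²: (-1/192)·16/5 + 1/4·2/5 = 1/12 ✓
b·A²c: 1/4·1/6 = 1/24 ✓; 4 stages ⇒ order 4.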